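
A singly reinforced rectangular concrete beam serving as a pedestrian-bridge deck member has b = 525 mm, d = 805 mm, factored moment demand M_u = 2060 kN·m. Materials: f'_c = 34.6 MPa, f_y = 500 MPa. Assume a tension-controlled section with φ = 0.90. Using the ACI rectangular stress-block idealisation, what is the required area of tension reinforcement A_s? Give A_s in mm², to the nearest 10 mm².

M_n = M_u/φ = 2060/0.90 = 2288.89 kN·m.
With M_n = 0.85 f'_c a b (d − a/2), solve the quadratic for a:
a = d − √(d² − 2M_n/(0.85 f'_c b)) = 805 − √(805² − 2 × 2288.89×10⁶/(0.85 × 34.6 × 525)) = 212.09 mm.
A_s = 0.85 f'_c a b / f_y = 0.85 × 34.6 × 212.09 × 525 / 500 = 6549.4 mm².

A_s ≈ 6550 mm²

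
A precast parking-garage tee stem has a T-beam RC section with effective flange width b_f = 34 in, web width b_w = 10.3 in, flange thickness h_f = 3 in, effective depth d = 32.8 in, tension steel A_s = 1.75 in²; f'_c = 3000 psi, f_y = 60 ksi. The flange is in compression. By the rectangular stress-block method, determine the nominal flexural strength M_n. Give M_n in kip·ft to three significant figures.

Tension: T = A_s f_y = 1.75 × 60 = 105 kips.
Try a within the flange: a = T/(0.85 f'_c b_f) = 105/(0.85 × 3 × 34) = 1.211 in.
Since a = 1.211 ≤ h_f = 3 in, the stress block lies entirely in the flange; analyse as a rectangular beam of width b_f.
M_n = T(d − a/2) = 105 × (32.8 − 0.6055) = 3380.4 kip·in.
M_n = 3380.4/12 = 281.70 kip·ft.

M_n ≈ 282 kip·ft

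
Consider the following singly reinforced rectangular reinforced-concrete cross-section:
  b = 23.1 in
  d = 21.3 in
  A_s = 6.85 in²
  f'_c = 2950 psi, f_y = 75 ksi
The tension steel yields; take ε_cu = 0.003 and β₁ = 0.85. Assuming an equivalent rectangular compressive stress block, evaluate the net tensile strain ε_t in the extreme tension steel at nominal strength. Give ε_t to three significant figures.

a = A_s f_y/(0.85 f'_c b) = 8.869 in.
β₁ = 0.85, so c = a/β₁ = 8.869/0.85 = 10.434 in.
From the linear strain diagram with ε_cu = 0.003: ε_t = 0.003 (d − c)/c = 0.003 × (21.3 − 10.434)/10.434 = 0.00312.
ε_t < 0.004 — the section is over-reinforced for flexure under ACI limits.

ε_t ≈ 0.00312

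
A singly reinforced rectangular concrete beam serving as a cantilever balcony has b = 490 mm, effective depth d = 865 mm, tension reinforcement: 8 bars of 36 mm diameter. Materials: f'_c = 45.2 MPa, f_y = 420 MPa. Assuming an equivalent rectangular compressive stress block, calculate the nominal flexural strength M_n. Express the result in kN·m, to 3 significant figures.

A_s = 8 × 1018 = 8144 mm².
T = A_s f_y = 8144 × 420 = 3420480 N = 3420.48 kN.
From C = T: a = T/(0.85 f'_c b) = 3420480/(0.85 × 45.2 × 490) = 181.69 mm.
M_n = T(d − a/2) = 3420.48 kN × (865 − 90.845) mm = 2647.98 kN·m.

M_n ≈ 2650 kN·m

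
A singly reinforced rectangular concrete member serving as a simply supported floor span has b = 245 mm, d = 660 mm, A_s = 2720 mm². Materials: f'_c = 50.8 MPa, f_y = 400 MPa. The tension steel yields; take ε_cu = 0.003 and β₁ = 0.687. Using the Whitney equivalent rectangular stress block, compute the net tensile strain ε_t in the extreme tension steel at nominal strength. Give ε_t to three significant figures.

a = A_s f_y/(0.85 f'_c b) = 102.84 mm.
β₁ = 0.687, so c = a/β₁ = 102.84/0.687 = 149.69 mm.
From the linear strain diagram with ε_cu = 0.003: ε_t = 0.003 (d − c)/c = 0.003 × (660 − 149.69)/149.69 = 0.0102.
Since ε_t ≥ 0.005, the section is tension-controlled.

ε_t ≈ 0.0102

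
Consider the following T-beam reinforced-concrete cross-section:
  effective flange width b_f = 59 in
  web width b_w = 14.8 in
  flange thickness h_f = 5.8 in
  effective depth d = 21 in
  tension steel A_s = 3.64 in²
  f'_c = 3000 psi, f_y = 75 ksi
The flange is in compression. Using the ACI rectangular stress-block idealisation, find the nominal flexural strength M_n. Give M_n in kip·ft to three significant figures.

M_n ≈ 457 kip·ft

Tension: T = A_s f_y = 3.64 × 75 = 273 kips.
Try a within the flange: a = T/(0.85 f'_c b_f) = 273/(0.85 × 3 × 59) = 1.815 in.
Since a = 1.815 ≤ h_f = 5.8 in, the stress block lies entirely in the flange; analyse as a rectangular beam of width b_f.
M_n = T(d − a/2) = 273 × (21 − 0.9075) = 5485.3 kip·in.
M_n = 5485.3/12 = 457.11 kip·ft.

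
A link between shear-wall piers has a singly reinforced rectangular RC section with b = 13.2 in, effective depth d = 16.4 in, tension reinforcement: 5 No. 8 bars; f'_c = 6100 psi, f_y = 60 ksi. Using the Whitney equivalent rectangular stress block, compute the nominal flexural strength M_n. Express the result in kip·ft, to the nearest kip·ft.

A_s = 5 × 0.79 = 3.95 in².
T = A_s f_y = 3.95 × 60 = 237 kips.
a = T/(0.85 f'_c b) = 237/(0.85 × 6.1 × 13.2) = 3.463 in.
M_n = T(d − a/2) = 237 × (16.4 − 1.7315) = 3476.4 kip·in = 3476.4/12 = 289.70 kip·ft.

M_n ≈ 290 kip·ft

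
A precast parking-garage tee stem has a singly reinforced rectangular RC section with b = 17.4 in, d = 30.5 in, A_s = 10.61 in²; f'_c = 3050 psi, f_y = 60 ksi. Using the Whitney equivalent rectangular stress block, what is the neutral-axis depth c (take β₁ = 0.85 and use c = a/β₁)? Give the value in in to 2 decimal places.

T = A_s f_y = 10.61 × 60 = 636.6 kips.
a = T/(0.85 f'_c b) = 636.6/(0.85 × 3.05 × 17.4) = 14.1123 in.
With β₁ = 0.85, c = a/β₁ = 14.1123/0.85 = 16.60 in.

c ≈ 16.60 in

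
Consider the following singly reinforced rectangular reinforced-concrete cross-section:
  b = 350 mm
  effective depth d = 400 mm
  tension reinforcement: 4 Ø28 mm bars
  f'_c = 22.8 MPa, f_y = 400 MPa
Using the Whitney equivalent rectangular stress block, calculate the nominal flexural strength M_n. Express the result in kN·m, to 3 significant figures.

M_n ≈ 323 kN·m

A_s = 4 × 616 = 2464 mm².
T = A_s f_y = 2464 × 400 = 985600 N = 985.6 kN.
From C = T: a = T/(0.85 f'_c b) = 985600/(0.85 × 22.8 × 350) = 145.30 mm.
M_n = T(d − a/2) = 985.6 kN × (400 − 72.65) mm = 322.64 kN·m.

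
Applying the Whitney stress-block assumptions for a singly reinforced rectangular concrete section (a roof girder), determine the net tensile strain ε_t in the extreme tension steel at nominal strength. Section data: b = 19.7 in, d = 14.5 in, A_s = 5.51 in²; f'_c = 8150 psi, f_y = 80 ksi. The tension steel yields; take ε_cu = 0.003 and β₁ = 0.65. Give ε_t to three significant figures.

ε_t ≈ 0.00575

a = A_s f_y/(0.85 f'_c b) = 3.230 in.
β₁ = 0.65, so c = a/β₁ = 3.230/0.65 = 4.969 in.
From the linear strain diagram with ε_cu = 0.003: ε_t = 0.003 (d − c)/c = 0.003 × (14.5 − 4.969)/4.969 = 0.00575.
Since ε_t ≥ 0.005, the section is tension-controlled.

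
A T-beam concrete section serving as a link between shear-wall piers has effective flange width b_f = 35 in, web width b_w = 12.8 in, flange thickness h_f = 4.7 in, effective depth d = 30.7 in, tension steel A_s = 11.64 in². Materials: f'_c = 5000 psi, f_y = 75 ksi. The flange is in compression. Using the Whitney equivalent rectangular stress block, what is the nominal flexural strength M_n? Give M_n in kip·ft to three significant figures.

Tension: T = A_s f_y = 11.64 × 75 = 873 kips.
Try a within the flange: a = T/(0.85 f'_c b_f) = 873/(0.85 × 5 × 35) = 5.869 in.
a = 5.869 > h_f = 4.7 in: the block extends into the web. Split into flange-overhang and web parts.
C_f = 0.85 f'_c (b_f − b_w) h_f = 0.85 × 5 × (35 − 12.8) × 4.7 = 443.4 kips.
Remaining web compression depth: a_w = (T − C_f)/(0.85 f'_c b_w) = (873 − 443.4)/(0.85 × 5 × 12.8) = 7.897 in.
M_n = C_f(d − h_f/2) + (T − C_f)(d − a_w/2) = 443.4 × (30.7 − 2.35) + 429.6 × (30.7 − 3.9485) = 12570.4 + 11492.4 = 24062.8 kip·in.
M_n = 24062.8/12 = 2005.23 kip·ft.

M_n ≈ 2010 kip·ft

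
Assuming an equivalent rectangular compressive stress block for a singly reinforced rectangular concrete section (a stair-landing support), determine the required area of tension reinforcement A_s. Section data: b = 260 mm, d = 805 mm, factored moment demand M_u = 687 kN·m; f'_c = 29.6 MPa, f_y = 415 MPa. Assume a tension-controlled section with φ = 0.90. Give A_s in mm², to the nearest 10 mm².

M_n = M_u/φ = 687/0.90 = 763.333 kN·m.
With M_n = 0.85 f'_c a b (d − a/2), solve the quadratic for a:
a = d − √(d² − 2M_n/(0.85 f'_c b)) = 805 − √(805² − 2 × 763.333×10⁶/(0.85 × 29.6 × 260)) = 161.07 mm.
A_s = 0.85 f'_c a b / f_y = 0.85 × 29.6 × 161.07 × 260 / 415 = 2538.9 mm².

A_s ≈ 2540 mm²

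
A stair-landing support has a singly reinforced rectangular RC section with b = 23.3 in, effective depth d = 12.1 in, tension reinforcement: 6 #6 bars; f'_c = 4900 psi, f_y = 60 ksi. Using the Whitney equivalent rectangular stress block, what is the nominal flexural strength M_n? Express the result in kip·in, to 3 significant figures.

A_s = 6 × 0.44 = 2.64 in².
T = A_s f_y = 2.64 × 60 = 158.4 kips.
a = T/(0.85 f'_c b) = 158.4/(0.85 × 4.9 × 23.3) = 1.632 in.
M_n = T(d − a/2) = 158.4 × (12.1 − 0.816) = 1787.4 kip·in.

M_n ≈ 1790 kip·in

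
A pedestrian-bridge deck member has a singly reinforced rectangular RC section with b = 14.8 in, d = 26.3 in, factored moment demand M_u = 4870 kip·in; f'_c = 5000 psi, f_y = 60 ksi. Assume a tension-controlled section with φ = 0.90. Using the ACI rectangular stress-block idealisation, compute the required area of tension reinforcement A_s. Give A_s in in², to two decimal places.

A_s ≈ 3.67 in²

M_n = M_u/φ = 4870/0.90 = 5411.11 kip·in.
From M_n = 0.85 f'_c a b (d − a/2):
a = d − √(d² − 2M_n/(0.85 f'_c b)) = 26.3 − √(26.3² − 2 × 5411.11/(0.85 × 5 × 14.8)) = 3.504 in.
A_s = 0.85 f'_c a b / f_y = 0.85 × 5 × 3.504 × 14.8 / 60 = 3.673 in².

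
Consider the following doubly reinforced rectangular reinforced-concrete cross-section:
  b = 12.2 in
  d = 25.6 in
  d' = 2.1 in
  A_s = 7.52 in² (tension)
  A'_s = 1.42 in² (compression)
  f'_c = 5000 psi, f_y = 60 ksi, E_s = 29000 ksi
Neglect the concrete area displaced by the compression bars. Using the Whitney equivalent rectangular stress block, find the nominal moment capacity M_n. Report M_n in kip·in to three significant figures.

Assume both steels yield.
a = (A_s − A'_s) f_y/(0.85 f'_c b) = (7.52 − 1.42) × 60/(0.85 × 5 × 12.2) = 7.059 in.
c = a/β₁ = 7.059/0.8 = 8.824 in; ε'_s = 0.003(c − d')/c = 0.0023 ≥ ε_y = 0.0021, so the compression steel yields.
M_n = (A_s − A'_s) f_y (d − a/2) + A'_s f_y (d − d') = 366 × (25.6 − 3.5295) + 85.2 × (25.6 − 2.1) = 8077.8 + 2002.2 = 10080.0 kip·in.

M_n ≈ 10100 kip·in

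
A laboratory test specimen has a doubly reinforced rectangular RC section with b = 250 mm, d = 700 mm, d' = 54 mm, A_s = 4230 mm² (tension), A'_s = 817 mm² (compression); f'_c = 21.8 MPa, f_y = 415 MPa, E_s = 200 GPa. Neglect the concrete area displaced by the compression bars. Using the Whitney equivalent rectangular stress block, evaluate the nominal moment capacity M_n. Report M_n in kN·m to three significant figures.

M_n ≈ 994 kN·m

Assume both tension and compression steel yield.
Net tension couple steel: A_s − A'_s = 3413 mm².
a = (A_s − A'_s) f_y / (0.85 f'_c b) = 1416395/(0.85 × 21.8 × 250) = 305.75 mm.
c = a/β₁ = 305.75/0.85 = 359.71 mm; ε'_s = 0.003(c − d')/c = 0.0025 ≥ f_y/E_s = 0.0021, so compression steel does yield.
M_n = (A_s − A'_s) f_y (d − a/2) + A'_s f_y (d − d') = [1416395 × (700 − 152.875) + 339055 × (700 − 54)] × 10⁻⁶ = 774.95 + 219.03 = 993.98 kN·m.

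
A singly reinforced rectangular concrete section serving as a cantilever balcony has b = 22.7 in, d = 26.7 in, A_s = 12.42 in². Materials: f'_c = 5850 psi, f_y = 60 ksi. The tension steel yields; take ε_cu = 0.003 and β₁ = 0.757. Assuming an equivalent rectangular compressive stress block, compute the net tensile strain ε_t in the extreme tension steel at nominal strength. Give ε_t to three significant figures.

a = A_s f_y/(0.85 f'_c b) = 6.602 in.
β₁ = 0.757, so c = a/β₁ = 6.602/0.757 = 8.721 in.
From the linear strain diagram with ε_cu = 0.003: ε_t = 0.003 (d − c)/c = 0.003 × (26.7 − 8.721)/8.721 = 0.00618.
Since ε_t ≥ 0.005, the section is tension-controlled.

ε_t ≈ 0.00618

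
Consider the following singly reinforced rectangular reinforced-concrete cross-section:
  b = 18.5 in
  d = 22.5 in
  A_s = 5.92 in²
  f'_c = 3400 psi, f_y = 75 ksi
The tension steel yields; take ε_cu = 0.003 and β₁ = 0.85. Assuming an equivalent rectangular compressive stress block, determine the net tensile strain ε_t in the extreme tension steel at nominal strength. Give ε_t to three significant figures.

a = A_s f_y/(0.85 f'_c b) = 8.304 in.
β₁ = 0.85, so c = a/β₁ = 8.304/0.85 = 9.769 in.
From the linear strain diagram with ε_cu = 0.003: ε_t = 0.003 (d − c)/c = 0.003 × (22.5 − 9.769)/9.769 = 0.00391.
ε_t < 0.004 — the section is over-reinforced for flexure under ACI limits.

ε_t ≈ 0.00391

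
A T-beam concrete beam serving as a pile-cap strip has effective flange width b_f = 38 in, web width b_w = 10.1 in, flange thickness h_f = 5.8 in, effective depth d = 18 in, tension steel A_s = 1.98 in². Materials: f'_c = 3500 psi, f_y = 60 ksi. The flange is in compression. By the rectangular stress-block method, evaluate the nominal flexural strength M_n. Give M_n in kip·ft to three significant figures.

M_n ≈ 173 kip·ft

Tension: T = A_s f_y = 1.98 × 60 = 118.8 kips.
Try a within the flange: a = T/(0.85 f'_c b_f) = 118.8/(0.85 × 3.5 × 38) = 1.051 in.
Since a = 1.051 ≤ h_f = 5.8 in, the stress block lies entirely in the flange; analyse as a rectangular beam of width b_f.
M_n = T(d − a/2) = 118.8 × (18 − 0.5255) = 2076.0 kip·in.
M_n = 2076.0/12 = 173.00 kip·ft.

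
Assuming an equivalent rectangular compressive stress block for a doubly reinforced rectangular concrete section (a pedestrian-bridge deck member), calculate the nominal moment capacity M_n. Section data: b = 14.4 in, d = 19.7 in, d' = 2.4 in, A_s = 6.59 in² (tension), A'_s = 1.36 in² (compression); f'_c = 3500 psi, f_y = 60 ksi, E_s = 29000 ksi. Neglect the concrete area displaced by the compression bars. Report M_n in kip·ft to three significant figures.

M_n ≈ 537 kip·ft

Assume both steels yield.
a = (A_s − A'_s) f_y/(0.85 f'_c b) = (6.59 − 1.36) × 60/(0.85 × 3.5 × 14.4) = 7.325 in.
c = a/β₁ = 7.325/0.85 = 8.618 in; ε'_s = 0.003(c − d')/c = 0.0022 ≥ ε_y = 0.0021, so the compression steel yields.
M_n = (A_s − A'_s) f_y (d − a/2) + A'_s f_y (d − d') = 313.8 × (19.7 − 3.6625) + 81.6 × (19.7 − 2.4) = 5032.6 + 1411.7 = 6444.3 kip·in = 6444.3/12 = 537.03 kip·ft.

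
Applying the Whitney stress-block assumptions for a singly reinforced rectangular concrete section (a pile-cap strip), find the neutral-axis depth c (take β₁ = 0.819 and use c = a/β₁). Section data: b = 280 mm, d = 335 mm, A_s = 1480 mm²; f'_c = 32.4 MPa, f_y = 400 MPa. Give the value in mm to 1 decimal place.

T = A_s f_y = 1480 × 400 = 592000 N = 592 kN.
Setting C = 0.85 f'_c a b equal to T: a = 592000/(0.85 × 32.4 × 280) = 76.771 mm.
With β₁ = 0.819, c = a/β₁ = 76.771/0.819 = 93.7 mm.

c ≈ 93.7 mm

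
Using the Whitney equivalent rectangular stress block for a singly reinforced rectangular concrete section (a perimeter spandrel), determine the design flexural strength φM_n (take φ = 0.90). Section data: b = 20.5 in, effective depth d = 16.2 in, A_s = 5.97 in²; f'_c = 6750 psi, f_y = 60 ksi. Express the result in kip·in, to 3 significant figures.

φM_n ≈ 4730 kip·in

T = A_s f_y = 5.97 × 60 = 358.2 kips.
a = T/(0.85 f'_c b) = 358.2/(0.85 × 6.75 × 20.5) = 3.045 in.
M_n = T(d − a/2) = 358.2 × (16.2 − 1.5225) = 5257.5 kip·in.
φM_n = 0.90 × 5257.5 = 4731.8 kip·in.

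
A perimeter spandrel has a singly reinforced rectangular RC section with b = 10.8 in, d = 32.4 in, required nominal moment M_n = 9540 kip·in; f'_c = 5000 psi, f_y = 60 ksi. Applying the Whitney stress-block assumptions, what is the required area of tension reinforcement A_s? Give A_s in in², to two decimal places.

From M_n = 0.85 f'_c a b (d − a/2):
a = d − √(d² − 2M_n/(0.85 f'_c b)) = 32.4 − √(32.4² − 2 × 9540/(0.85 × 5 × 10.8)) = 7.219 in.
A_s = 0.85 f'_c a b / f_y = 0.85 × 5 × 7.219 × 10.8 / 60 = 5.523 in².

A_s ≈ 5.52 in²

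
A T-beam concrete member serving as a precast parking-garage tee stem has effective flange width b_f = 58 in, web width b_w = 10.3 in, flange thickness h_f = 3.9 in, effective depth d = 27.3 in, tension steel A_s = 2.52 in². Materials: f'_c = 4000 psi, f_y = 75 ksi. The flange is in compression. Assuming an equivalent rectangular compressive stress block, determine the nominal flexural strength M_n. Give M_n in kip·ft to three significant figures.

M_n ≈ 422 kip·ft

Tension: T = A_s f_y = 2.52 × 75 = 189 kips.
Try a within the flange: a = T/(0.85 f'_c b_f) = 189/(0.85 × 4 × 58) = 0.958 in.
Since a = 0.958 ≤ h_f = 3.9 in, the stress block lies entirely in the flange; analyse as a rectangular beam of width b_f.
M_n = T(d − a/2) = 189 × (27.3 − 0.479) = 5069.2 kip·in.
M_n = 5069.2/12 = 422.43 kip·ft.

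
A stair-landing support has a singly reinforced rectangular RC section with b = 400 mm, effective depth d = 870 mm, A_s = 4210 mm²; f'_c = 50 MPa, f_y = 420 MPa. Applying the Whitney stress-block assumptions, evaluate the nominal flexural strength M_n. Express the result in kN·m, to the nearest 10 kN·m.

T = A_s f_y = 4210 × 420 = 1768200 N = 1768.2 kN.
From C = T: a = T/(0.85 f'_c b) = 1768200/(0.85 × 50 × 400) = 104.01 mm.
M_n = T(d − a/2) = 1768.2 kN × (870 − 52.005) mm = 1446.38 kN·m.

M_n ≈ 1450 kN·m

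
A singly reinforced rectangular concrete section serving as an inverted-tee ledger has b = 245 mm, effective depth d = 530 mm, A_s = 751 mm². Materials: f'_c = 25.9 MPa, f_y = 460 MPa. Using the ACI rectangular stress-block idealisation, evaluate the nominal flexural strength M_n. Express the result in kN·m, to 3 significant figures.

M_n ≈ 172 kN·m

T = A_s f_y = 751 × 460 = 345460 N = 345.46 kN.
From C = T: a = T/(0.85 f'_c b) = 345460/(0.85 × 25.9 × 245) = 64.05 mm.
M_n = T(d − a/2) = 345.46 kN × (530 − 32.025) mm = 172.03 kN·m.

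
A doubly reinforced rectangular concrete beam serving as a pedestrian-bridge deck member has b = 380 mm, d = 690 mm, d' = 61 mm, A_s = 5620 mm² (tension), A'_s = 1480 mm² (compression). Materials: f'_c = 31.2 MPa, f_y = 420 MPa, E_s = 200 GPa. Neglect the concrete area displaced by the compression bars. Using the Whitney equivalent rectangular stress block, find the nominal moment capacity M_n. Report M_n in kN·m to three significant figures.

Assume both tension and compression steel yield.
Net tension couple steel: A_s − A'_s = 4140 mm².
a = (A_s − A'_s) f_y / (0.85 f'_c b) = 1738800/(0.85 × 31.2 × 380) = 172.54 mm.
c = a/β₁ = 172.54/0.827 = 208.63 mm; ε'_s = 0.003(c − d')/c = 0.0021 ≥ f_y/E_s = 0.0021, so compression steel does yield.
M_n = (A_s − A'_s) f_y (d − a/2) + A'_s f_y (d − d') = [1738800 × (690 − 86.27) + 621600 × (690 − 61)] × 10⁻⁶ = 1049.77 + 390.99 = 1440.76 kN·m.

M_n ≈ 1440 kN·m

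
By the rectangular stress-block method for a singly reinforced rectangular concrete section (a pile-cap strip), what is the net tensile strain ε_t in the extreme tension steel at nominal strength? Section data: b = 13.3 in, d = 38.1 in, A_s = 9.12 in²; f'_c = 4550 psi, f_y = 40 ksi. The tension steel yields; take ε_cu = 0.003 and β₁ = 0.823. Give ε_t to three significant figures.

a = A_s f_y/(0.85 f'_c b) = 7.092 in.
β₁ = 0.823, so c = a/β₁ = 7.092/0.823 = 8.617 in.
From the linear strain diagram with ε_cu = 0.003: ε_t = 0.003 (d − c)/c = 0.003 × (38.1 − 8.617)/8.617 = 0.0103.
Since ε_t ≥ 0.005, the section is tension-controlled.

ε_t ≈ 0.0103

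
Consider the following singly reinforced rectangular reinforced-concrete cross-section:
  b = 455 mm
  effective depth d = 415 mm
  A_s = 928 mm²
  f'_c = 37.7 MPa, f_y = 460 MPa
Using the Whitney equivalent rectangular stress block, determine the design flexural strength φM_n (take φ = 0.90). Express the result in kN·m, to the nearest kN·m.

φM_n ≈ 154 kN·m

T = A_s f_y = 928 × 460 = 426880 N = 426.88 kN.
From C = T: a = T/(0.85 f'_c b) = 426880/(0.85 × 37.7 × 455) = 29.28 mm.
M_n = T(d − a/2) = 426.88 kN × (415 − 14.64) mm = 170.91 kN·m.
φM_n = 0.90 × 170.91 = 153.82 kN·m.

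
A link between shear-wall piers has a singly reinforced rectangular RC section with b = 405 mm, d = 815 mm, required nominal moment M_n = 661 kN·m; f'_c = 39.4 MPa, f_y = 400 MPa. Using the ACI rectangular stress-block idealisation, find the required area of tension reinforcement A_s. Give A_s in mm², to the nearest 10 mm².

With M_n = 0.85 f'_c a b (d − a/2), solve the quadratic for a:
a = d − √(d² − 2M_n/(0.85 f'_c b)) = 815 − √(815² − 2 × 661×10⁶/(0.85 × 39.4 × 405)) = 62.17 mm.
A_s = 0.85 f'_c a b / f_y = 0.85 × 39.4 × 62.17 × 405 / 400 = 2108.1 mm².

A_s ≈ 2110 mm²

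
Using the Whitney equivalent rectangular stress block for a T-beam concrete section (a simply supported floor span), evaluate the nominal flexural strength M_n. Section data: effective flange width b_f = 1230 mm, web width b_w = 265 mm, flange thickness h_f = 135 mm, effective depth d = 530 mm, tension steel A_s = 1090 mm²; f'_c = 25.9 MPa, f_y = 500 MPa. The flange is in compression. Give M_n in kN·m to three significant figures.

M_n ≈ 283 kN·m

Tension: T = A_s f_y = 1090 × 500 = 545000 N.
Try a within the flange: a = T/(0.85 f'_c b_f) = 545000/(0.85 × 25.9 × 1230) = 20.13 mm.
Since a = 20.13 ≤ h_f = 135 mm, the stress block lies entirely in the flange; analyse as a rectangular beam of width b_f.
M_n = T(d − a/2) = 545000 × (530 − 10.065) = 283.36 × 10⁶ N·mm.
M_n = 283.36 kN·m.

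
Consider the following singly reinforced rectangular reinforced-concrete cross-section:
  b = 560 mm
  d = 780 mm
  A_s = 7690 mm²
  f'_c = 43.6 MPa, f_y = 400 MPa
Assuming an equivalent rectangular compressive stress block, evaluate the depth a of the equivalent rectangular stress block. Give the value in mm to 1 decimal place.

T = A_s f_y = 7690 × 400 = 3076000 N = 3076 kN.
Setting C = 0.85 f'_c a b equal to T: a = 3076000/(0.85 × 43.6 × 560) = 148.2 mm.

a ≈ 148.2 mm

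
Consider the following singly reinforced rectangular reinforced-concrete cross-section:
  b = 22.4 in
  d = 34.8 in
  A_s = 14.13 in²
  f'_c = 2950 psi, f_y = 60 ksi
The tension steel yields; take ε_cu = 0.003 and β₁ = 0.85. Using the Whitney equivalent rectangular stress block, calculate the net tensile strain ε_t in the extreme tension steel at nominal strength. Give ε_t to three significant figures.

a = A_s f_y/(0.85 f'_c b) = 15.094 in.
β₁ = 0.85, so c = a/β₁ = 15.094/0.85 = 17.758 in.
From the linear strain diagram with ε_cu = 0.003: ε_t = 0.003 (d − c)/c = 0.003 × (34.8 − 17.758)/17.758 = 0.00288.
ε_t < 0.004 — the section is over-reinforced for flexure under ACI limits.

ε_t ≈ 0.00288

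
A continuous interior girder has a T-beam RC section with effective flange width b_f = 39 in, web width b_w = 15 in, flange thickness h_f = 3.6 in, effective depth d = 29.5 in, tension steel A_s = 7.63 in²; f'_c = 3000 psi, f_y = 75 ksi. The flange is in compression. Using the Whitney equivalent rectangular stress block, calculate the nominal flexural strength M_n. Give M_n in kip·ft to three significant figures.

M_n ≈ 1240 kip·ft

Tension: T = A_s f_y = 7.63 × 75 = 572.25 kips.
Try a within the flange: a = T/(0.85 f'_c b_f) = 572.25/(0.85 × 3 × 39) = 5.754 in.
a = 5.754 > h_f = 3.6 in: the block extends into the web. Split into flange-overhang and web parts.
C_f = 0.85 f'_c (b_f − b_w) h_f = 0.85 × 3 × (39 − 15) × 3.6 = 220.3 kips.
Remaining web compression depth: a_w = (T − C_f)/(0.85 f'_c b_w) = (572.25 − 220.3)/(0.85 × 3 × 15) = 9.201 in.
M_n = C_f(d − h_f/2) + (T − C_f)(d − a_w/2) = 220.3 × (29.5 − 1.8) + 351.95 × (29.5 − 4.6005) = 6102.3 + 8763.4 = 14865.7 kip·in.
M_n = 14865.7/12 = 1238.81 kip·ft.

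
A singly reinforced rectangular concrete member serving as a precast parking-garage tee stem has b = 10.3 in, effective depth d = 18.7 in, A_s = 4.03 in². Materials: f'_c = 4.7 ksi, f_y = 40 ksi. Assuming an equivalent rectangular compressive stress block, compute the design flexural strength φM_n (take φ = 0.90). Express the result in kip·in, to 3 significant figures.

T = A_s f_y = 4.03 × 40 = 161.2 kips.
a = T/(0.85 f'_c b) = 161.2/(0.85 × 4.7 × 10.3) = 3.918 in.
M_n = T(d − a/2) = 161.2 × (18.7 − 1.959) = 2698.6 kip·in.
φM_n = 0.90 × 2698.6 = 2428.7 kip·in.

φM_n ≈ 2430 kip·in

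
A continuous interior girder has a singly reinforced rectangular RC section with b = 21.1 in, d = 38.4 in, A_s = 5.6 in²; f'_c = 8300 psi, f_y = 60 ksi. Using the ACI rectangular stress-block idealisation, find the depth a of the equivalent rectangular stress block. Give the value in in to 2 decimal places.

T = A_s f_y = 5.6 × 60 = 336 kips.
a = T/(0.85 f'_c b) = 336/(0.85 × 8.3 × 21.1) = 2.26 in.

a ≈ 2.26 in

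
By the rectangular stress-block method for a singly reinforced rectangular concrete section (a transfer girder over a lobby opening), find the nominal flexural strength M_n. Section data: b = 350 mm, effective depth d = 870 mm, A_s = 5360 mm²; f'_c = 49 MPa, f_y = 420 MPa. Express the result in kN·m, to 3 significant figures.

M_n ≈ 1780 kN·m

T = A_s f_y = 5360 × 420 = 2251200 N = 2251.2 kN.
From C = T: a = T/(0.85 f'_c b) = 2251200/(0.85 × 49 × 350) = 154.43 mm.
M_n = T(d − a/2) = 2251.2 kN × (870 − 77.215) mm = 1784.72 kN·m.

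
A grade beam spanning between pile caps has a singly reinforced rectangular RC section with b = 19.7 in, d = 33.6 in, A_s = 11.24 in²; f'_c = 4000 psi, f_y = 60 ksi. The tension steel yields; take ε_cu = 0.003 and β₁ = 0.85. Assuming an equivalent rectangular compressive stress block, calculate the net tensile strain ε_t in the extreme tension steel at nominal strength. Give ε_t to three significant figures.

a = A_s f_y/(0.85 f'_c b) = 10.069 in.
β₁ = 0.85, so c = a/β₁ = 10.069/0.85 = 11.846 in.
From the linear strain diagram with ε_cu = 0.003: ε_t = 0.003 (d − c)/c = 0.003 × (33.6 − 11.846)/11.846 = 0.00551.
Since ε_t ≥ 0.005, the section is tension-controlled.

ε_t ≈ 0.00551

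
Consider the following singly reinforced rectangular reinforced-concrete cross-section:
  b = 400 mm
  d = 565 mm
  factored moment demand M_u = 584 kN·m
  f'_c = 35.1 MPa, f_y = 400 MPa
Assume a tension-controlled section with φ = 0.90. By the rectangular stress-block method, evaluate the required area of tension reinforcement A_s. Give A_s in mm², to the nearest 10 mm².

M_n = M_u/φ = 584/0.90 = 648.889 kN·m.
With M_n = 0.85 f'_c a b (d − a/2), solve the quadratic for a:
a = d − √(d² − 2M_n/(0.85 f'_c b)) = 565 − √(565² − 2 × 648.889×10⁶/(0.85 × 35.1 × 400)) = 106.22 mm.
A_s = 0.85 f'_c a b / f_y = 0.85 × 35.1 × 106.22 × 400 / 400 = 3169.1 mm².

A_s ≈ 3170 mm²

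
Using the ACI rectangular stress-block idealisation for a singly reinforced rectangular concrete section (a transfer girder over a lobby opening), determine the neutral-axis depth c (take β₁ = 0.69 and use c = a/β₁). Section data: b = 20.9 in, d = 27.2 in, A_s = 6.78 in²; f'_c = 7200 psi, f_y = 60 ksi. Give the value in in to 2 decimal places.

T = A_s f_y = 6.78 × 60 = 406.8 kips.
a = T/(0.85 f'_c b) = 406.8/(0.85 × 7.2 × 20.9) = 3.1804 in.
With β₁ = 0.69, c = a/β₁ = 3.1804/0.69 = 4.61 in.

c ≈ 4.61 in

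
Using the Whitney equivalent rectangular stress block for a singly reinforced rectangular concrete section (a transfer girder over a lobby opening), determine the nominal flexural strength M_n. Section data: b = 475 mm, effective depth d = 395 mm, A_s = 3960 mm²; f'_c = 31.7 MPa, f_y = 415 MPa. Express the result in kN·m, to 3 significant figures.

T = A_s f_y = 3960 × 415 = 1643400 N = 1643.4 kN.
From C = T: a = T/(0.85 f'_c b) = 1643400/(0.85 × 31.7 × 475) = 128.40 mm.
M_n = T(d − a/2) = 1643.4 kN × (395 − 64.2) mm = 543.64 kN·m.

M_n ≈ 544 kN·m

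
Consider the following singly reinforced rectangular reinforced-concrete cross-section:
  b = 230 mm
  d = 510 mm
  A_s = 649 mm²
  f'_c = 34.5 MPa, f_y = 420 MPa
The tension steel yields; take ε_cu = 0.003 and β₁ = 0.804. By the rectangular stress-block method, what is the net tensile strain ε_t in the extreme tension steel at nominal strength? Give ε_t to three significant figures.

a = A_s f_y/(0.85 f'_c b) = 40.41 mm.
β₁ = 0.804, so c = a/β₁ = 40.41/0.804 = 50.26 mm.
From the linear strain diagram with ε_cu = 0.003: ε_t = 0.003 (d − c)/c = 0.003 × (510 − 50.26)/50.26 = 0.0274.
Since ε_t ≥ 0.005, the section is tension-controlled.

ε_t ≈ 0.0274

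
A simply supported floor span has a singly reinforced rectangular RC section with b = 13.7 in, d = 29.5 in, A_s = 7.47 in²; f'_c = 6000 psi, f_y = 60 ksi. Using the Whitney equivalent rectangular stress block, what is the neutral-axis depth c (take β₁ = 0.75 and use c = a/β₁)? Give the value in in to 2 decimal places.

T = A_s f_y = 7.47 × 60 = 448.2 kips.
a = T/(0.85 f'_c b) = 448.2/(0.85 × 6 × 13.7) = 6.4148 in.
With β₁ = 0.75, c = a/β₁ = 6.4148/0.75 = 8.55 in.

c ≈ 8.55 in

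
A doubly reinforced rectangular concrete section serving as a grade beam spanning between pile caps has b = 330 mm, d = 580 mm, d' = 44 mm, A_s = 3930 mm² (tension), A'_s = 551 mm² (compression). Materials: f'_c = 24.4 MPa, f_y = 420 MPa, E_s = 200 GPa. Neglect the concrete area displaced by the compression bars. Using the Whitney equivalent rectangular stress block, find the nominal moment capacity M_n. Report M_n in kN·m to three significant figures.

Assume both tension and compression steel yield.
Net tension couple steel: A_s − A'_s = 3379 mm².
a = (A_s − A'_s) f_y / (0.85 f'_c b) = 1419180/(0.85 × 24.4 × 330) = 207.36 mm.
c = a/β₁ = 207.36/0.85 = 243.95 mm; ε'_s = 0.003(c − d')/c = 0.0025 ≥ f_y/E_s = 0.0021, so compression steel does yield.
M_n = (A_s − A'_s) f_y (d − a/2) + A'_s f_y (d − d') = [1419180 × (580 − 103.68) + 231420 × (580 − 44)] × 10⁻⁶ = 675.98 + 124.04 = 800.02 kN·m.

M_n ≈ 800 kN·m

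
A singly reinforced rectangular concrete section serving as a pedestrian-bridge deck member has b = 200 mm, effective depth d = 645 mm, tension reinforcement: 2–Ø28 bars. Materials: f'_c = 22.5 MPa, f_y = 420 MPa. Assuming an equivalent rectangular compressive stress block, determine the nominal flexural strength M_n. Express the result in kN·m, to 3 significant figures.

A_s = 2 × 616 = 1232 mm².
T = A_s f_y = 1232 × 420 = 517440 N = 517.44 kN.
From C = T: a = T/(0.85 f'_c b) = 517440/(0.85 × 22.5 × 200) = 135.28 mm.
M_n = T(d − a/2) = 517.44 kN × (645 − 67.64) mm = 298.75 kN·m.

M_n ≈ 299 kN·m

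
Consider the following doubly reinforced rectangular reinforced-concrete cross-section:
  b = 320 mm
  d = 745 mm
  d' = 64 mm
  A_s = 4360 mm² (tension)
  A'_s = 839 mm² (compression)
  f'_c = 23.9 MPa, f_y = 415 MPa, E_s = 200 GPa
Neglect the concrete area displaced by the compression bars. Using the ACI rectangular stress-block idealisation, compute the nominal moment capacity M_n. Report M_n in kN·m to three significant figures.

Assume both tension and compression steel yield.
Net tension couple steel: A_s − A'_s = 3521 mm².
a = (A_s − A'_s) f_y / (0.85 f'_c b) = 1461215/(0.85 × 23.9 × 320) = 224.77 mm.
c = a/β₁ = 224.77/0.85 = 264.44 mm; ε'_s = 0.003(c − d')/c = 0.0023 ≥ f_y/E_s = 0.0021, so compression steel does yield.
M_n = (A_s − A'_s) f_y (d − a/2) + A'_s f_y (d − d') = [1461215 × (745 − 112.385) + 348185 × (745 − 64)] × 10⁻⁶ = 924.39 + 237.11 = 1161.50 kN·m.

M_n ≈ 1160 kN·m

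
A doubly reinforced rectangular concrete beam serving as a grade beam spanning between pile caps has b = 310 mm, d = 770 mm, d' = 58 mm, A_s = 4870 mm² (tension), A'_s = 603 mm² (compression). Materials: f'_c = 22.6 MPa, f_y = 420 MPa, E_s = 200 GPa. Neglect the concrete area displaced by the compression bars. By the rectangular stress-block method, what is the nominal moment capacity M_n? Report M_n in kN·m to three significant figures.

Assume both tension and compression steel yield.
Net tension couple steel: A_s − A'_s = 4267 mm².
a = (A_s − A'_s) f_y / (0.85 f'_c b) = 1792140/(0.85 × 22.6 × 310) = 300.94 mm.
c = a/β₁ = 300.94/0.85 = 354.05 mm; ε'_s = 0.003(c − d')/c = 0.0025 ≥ f_y/E_s = 0.0021, so compression steel does yield.
M_n = (A_s − A'_s) f_y (d − a/2) + A'_s f_y (d − d') = [1792140 × (770 − 150.47) + 253260 × (770 − 58)] × 10⁻⁶ = 1110.28 + 180.32 = 1290.60 kN·m.

M_n ≈ 1290 kN·m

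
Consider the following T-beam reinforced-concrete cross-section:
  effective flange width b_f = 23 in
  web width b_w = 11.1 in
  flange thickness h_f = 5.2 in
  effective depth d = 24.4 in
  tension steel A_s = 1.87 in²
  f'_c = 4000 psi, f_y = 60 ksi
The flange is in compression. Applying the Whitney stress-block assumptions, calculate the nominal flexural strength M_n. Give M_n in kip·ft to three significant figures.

M_n ≈ 221 kip·ft

Tension: T = A_s f_y = 1.87 × 60 = 112.2 kips.
Try a within the flange: a = T/(0.85 f'_c b_f) = 112.2/(0.85 × 4 × 23) = 1.435 in.
Since a = 1.435 ≤ h_f = 5.2 in, the stress block lies entirely in the flange; analyse as a rectangular beam of width b_f.
M_n = T(d − a/2) = 112.2 × (24.4 − 0.7175) = 2657.2 kip·in.
M_n = 2657.2/12 = 221.43 kip·ft.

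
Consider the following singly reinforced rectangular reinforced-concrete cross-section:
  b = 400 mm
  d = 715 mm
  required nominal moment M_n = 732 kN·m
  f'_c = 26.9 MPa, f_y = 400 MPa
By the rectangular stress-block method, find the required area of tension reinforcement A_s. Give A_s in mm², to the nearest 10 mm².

With M_n = 0.85 f'_c a b (d − a/2), solve the quadratic for a:
a = d − √(d² − 2M_n/(0.85 f'_c b)) = 715 − √(715² − 2 × 732×10⁶/(0.85 × 26.9 × 400)) = 122.42 mm.
A_s = 0.85 f'_c a b / f_y = 0.85 × 26.9 × 122.42 × 400 / 400 = 2799.1 mm².

A_s ≈ 2800 mm²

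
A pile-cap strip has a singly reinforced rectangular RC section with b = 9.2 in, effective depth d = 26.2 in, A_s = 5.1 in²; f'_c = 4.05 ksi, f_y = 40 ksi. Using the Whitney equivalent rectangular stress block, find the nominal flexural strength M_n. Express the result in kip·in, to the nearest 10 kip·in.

T = A_s f_y = 5.1 × 40 = 204 kips.
a = T/(0.85 f'_c b) = 204/(0.85 × 4.05 × 9.2) = 6.441 in.
M_n = T(d − a/2) = 204 × (26.2 − 3.2205) = 4687.8 kip·in.

M_n ≈ 4690 kip·in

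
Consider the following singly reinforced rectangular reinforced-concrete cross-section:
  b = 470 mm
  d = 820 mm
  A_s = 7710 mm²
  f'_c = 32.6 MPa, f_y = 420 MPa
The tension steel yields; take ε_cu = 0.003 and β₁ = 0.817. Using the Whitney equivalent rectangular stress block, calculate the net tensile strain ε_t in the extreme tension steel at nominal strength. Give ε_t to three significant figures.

ε_t ≈ 0.00508

a = A_s f_y/(0.85 f'_c b) = 248.64 mm.
β₁ = 0.817, so c = a/β₁ = 248.64/0.817 = 304.33 mm.
From the linear strain diagram with ε_cu = 0.003: ε_t = 0.003 (d − c)/c = 0.003 × (820 − 304.33)/304.33 = 0.00508.
Since ε_t ≥ 0.005, the section is tension-controlled.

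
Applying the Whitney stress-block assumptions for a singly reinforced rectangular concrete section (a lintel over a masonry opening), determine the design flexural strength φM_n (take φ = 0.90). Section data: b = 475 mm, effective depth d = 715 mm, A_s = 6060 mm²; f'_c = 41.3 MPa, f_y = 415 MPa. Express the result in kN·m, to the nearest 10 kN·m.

T = A_s f_y = 6060 × 415 = 2514900 N = 2514.9 kN.
From C = T: a = T/(0.85 f'_c b) = 2514900/(0.85 × 41.3 × 475) = 150.82 mm.
M_n = T(d − a/2) = 2514.9 kN × (715 − 75.41) mm = 1608.50 kN·m.
φM_n = 0.90 × 1608.50 = 1447.65 kN·m.

φM_n ≈ 1450 kN·m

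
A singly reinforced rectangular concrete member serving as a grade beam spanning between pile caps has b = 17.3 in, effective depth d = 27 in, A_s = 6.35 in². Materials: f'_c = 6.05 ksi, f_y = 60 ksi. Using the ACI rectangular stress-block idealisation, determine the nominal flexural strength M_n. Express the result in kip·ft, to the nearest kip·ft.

M_n ≈ 789 kip·ft

T = A_s f_y = 6.35 × 60 = 381 kips.
a = T/(0.85 f'_c b) = 381/(0.85 × 6.05 × 17.3) = 4.283 in.
M_n = T(d − a/2) = 381 × (27 − 2.1415) = 9471.1 kip·in = 9471.1/12 = 789.26 kip·ft.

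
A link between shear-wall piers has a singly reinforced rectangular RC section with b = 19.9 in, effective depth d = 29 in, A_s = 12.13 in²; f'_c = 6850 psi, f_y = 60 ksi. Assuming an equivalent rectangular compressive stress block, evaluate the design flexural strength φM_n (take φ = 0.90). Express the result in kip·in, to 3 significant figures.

φM_n ≈ 16900 kip·in

T = A_s f_y = 12.13 × 60 = 727.8 kips.
a = T/(0.85 f'_c b) = 727.8/(0.85 × 6.85 × 19.9) = 6.281 in.
M_n = T(d − a/2) = 727.8 × (29 − 3.1405) = 18820.5 kip·in.
φM_n = 0.90 × 18820.5 = 16938.5 kip·in.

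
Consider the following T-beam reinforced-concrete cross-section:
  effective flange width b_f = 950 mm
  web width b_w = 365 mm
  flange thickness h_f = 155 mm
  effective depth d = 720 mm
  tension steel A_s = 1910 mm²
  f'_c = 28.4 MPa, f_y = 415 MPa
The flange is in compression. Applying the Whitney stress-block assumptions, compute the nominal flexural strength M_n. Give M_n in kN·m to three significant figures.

M_n ≈ 557 kN·m

Tension: T = A_s f_y = 1910 × 415 = 792650 N.
Try a within the flange: a = T/(0.85 f'_c b_f) = 792650/(0.85 × 28.4 × 950) = 34.56 mm.
Since a = 34.56 ≤ h_f = 155 mm, the stress block lies entirely in the flange; analyse as a rectangular beam of width b_f.
M_n = T(d − a/2) = 792650 × (720 − 17.28) = 557.01 × 10⁶ N·mm.
M_n = 557.01 kN·m.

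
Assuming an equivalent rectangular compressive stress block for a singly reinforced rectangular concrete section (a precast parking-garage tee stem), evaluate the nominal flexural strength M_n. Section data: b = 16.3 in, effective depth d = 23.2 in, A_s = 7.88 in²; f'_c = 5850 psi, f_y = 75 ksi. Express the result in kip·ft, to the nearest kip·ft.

T = A_s f_y = 7.88 × 75 = 591 kips.
a = T/(0.85 f'_c b) = 591/(0.85 × 5.85 × 16.3) = 7.292 in.
M_n = T(d − a/2) = 591 × (23.2 − 3.646) = 11556.4 kip·in = 11556.4/12 = 963.03 kip·ft.

M_n ≈ 963 kip·ft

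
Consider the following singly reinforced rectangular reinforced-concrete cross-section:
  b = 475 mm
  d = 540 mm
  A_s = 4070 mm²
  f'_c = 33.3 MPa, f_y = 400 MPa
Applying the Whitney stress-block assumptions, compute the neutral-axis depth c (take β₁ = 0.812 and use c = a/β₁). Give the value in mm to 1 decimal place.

T = A_s f_y = 4070 × 400 = 1628000 N = 1628 kN.
Setting C = 0.85 f'_c a b equal to T: a = 1628000/(0.85 × 33.3 × 475) = 121.087 mm.
With β₁ = 0.812, c = a/β₁ = 121.087/0.812 = 149.1 mm.

c ≈ 149.1 mm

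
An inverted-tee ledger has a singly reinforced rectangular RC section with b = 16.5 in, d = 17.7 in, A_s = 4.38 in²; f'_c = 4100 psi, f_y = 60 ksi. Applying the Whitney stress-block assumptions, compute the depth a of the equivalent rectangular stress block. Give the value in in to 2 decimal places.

T = A_s f_y = 4.38 × 60 = 262.8 kips.
a = T/(0.85 f'_c b) = 262.8/(0.85 × 4.1 × 16.5) = 4.57 in.

a ≈ 4.57 in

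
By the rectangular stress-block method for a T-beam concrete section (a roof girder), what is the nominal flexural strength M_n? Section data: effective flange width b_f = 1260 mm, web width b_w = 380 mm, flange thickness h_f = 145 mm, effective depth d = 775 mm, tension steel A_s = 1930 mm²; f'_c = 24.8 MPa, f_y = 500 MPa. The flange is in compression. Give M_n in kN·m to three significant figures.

M_n ≈ 730 kN·m

Tension: T = A_s f_y = 1930 × 500 = 965000 N.
Try a within the flange: a = T/(0.85 f'_c b_f) = 965000/(0.85 × 24.8 × 1260) = 36.33 mm.
Since a = 36.33 ≤ h_f = 145 mm, the stress block lies entirely in the flange; analyse as a rectangular beam of width b_f.
M_n = T(d − a/2) = 965000 × (775 − 18.165) = 730.35 × 10⁶ N·mm.
M_n = 730.35 kN·m.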